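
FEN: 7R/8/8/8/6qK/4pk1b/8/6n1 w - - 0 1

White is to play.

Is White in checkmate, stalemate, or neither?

checkmate

White to move; white king on h4.
In check: yes, from the black queen on g4.
King squares — g3: attacked by Kf3; h3: attacked by Ng1; g4: attacked by Kf3; g5: attacked by Qg4; h5: attacked by Qg4.
Legal moves for White: none.
In check with no legal moves → checkmate.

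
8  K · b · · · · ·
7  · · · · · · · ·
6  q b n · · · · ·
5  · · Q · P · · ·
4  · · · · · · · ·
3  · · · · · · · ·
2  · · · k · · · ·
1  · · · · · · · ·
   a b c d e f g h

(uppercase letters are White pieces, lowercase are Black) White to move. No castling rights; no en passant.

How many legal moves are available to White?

0

White to move; king on a8.
In check: yes, from the black queen on a6.
Legal moves: none.
Count: 0.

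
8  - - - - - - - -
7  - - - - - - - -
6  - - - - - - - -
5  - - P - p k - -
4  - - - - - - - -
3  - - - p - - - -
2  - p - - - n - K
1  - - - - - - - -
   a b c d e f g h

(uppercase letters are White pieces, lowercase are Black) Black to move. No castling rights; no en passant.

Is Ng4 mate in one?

no

After Ng4: white king on h2; in check: yes, from the black knight on g4.
White has 5 legal replies: Kh3, Kg3, Kg2, Kh1, Kg1.
In check but a legal move exists → not checkmate.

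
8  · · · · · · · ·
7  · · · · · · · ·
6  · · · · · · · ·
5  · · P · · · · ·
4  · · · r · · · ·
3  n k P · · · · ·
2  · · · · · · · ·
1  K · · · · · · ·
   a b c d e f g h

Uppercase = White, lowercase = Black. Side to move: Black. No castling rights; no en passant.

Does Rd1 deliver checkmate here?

After Rd1: white king on a1; in check: yes, from the black rook on d1.
King squares — b1: attacked by Rd1; a2: attacked by Kb3; b2: attacked by Kb3.
White has no legal moves → checkmate.

yes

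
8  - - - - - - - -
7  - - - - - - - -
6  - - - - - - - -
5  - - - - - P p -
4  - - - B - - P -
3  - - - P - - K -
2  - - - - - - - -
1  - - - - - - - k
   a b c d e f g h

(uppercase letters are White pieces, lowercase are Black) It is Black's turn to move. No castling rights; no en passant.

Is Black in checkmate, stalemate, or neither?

stalemate

Black to move; black king on h1.
In check: no.
King squares — g1: attacked by Bd4; g2: attacked by Kg3; h2: attacked by Kg3.
Legal moves for Black: none.
Not in check and no legal moves → stalemate.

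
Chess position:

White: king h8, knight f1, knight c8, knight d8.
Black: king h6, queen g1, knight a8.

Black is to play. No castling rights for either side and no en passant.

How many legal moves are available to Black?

21

Black to move; king on h6.
In check: no.
Legal moves: Nc7, Nb6, Kg6, Kh5, Kg5, Qg8+, Qg7#, Qa7, Qg6, Qb6, Qg5, Qc5, Qg4, Qd4+, Qg3, Qe3, Qh2, Qg2, Qf2, Qh1, Qxf1.
Count: 21.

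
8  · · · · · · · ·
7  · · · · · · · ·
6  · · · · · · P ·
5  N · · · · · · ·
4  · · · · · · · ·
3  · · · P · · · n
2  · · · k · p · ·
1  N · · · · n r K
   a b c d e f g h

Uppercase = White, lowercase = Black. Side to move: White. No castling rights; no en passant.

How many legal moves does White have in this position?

0

White to move; king on h1.
In check: yes, from the black rook on g1.
Legal moves: none.
Count: 0.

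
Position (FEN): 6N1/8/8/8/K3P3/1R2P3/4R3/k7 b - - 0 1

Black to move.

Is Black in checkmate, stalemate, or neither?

stalemate

Black to move; black king on a1.
In check: no.
King squares — b1: attacked by Rb3; a2: attacked by Re2; b2: attacked by Re2.
Legal moves for Black: none.
Not in check and no legal moves → stalemate.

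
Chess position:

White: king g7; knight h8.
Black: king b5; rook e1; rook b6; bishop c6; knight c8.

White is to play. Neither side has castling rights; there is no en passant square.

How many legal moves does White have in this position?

9

White to move; king on g7.
In check: no.
Legal moves: Nf7, Ng6, Kg8, Kf8, Kh7, Kf7, Kh6, Kg6, Kf6.
Count: 9.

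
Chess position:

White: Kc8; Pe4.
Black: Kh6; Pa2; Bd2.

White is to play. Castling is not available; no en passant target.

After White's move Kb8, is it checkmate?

After Kb8: black king on h6; in check: no.
Black is not in check, so this cannot be checkmate.

no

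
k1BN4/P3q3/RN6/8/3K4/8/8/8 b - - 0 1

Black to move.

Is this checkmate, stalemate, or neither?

checkmate

Black to move; black king on a8.
In check: yes, from the white knight on b6.
King squares — a7: attacked by Ra6; b7: attacked by Bc8; b8: attacked by Pa7.
Legal moves for Black: none.
In check with no legal moves → checkmate.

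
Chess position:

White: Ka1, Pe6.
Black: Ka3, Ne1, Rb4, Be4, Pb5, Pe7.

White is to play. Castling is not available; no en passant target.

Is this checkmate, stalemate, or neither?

White to move; white king on a1.
In check: no.
King squares — b1: attacked by Rb4; a2: attacked by Ka3; b2: attacked by Ka3.
Legal moves for White: none.
Not in check and no legal moves → stalemate.

stalemate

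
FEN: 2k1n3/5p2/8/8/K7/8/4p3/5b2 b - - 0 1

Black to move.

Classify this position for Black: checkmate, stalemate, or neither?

Black to move; black king on c8.
In check: no.
Legal moves for Black: Ng7, Nc7, Nf6, Nd6, Kd8, Kb8, Kd7, Kc7, Kb7, Bh3, Bg2, f6, e1=Q, e1=R, e1=B, e1=N, f5.
Black has 17 legal moves and is not in check → neither.

neither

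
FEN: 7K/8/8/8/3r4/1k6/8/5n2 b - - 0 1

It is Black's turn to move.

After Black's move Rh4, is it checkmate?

no

After Rh4: white king on h8; in check: yes, from the black rook on h4.
White has 2 legal replies: Kg8, Kg7.
In check but a legal move exists → not checkmate.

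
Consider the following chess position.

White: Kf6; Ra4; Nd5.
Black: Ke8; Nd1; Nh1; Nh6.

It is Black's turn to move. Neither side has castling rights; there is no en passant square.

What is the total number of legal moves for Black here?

13

Black to move; king on e8.
In check: no.
Legal moves: Kf8, Kd8, Kd7, Ng8+, Nf7, Nf5, Ng4+, Ng3, Nhf2, Ne3, Nc3, Ndf2, Nb2.
Count: 13.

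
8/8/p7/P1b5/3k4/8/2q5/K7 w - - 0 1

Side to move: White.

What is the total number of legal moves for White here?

0

White to move; king on a1.
In check: no.
Legal moves: none.
Count: 0.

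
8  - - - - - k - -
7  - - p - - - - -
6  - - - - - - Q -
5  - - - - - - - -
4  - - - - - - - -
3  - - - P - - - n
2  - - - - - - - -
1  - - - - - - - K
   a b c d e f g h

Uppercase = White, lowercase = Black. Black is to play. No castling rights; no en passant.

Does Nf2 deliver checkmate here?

no

After Nf2: white king on h1; in check: yes, from the black knight on f2.
White has 3 legal replies: Kh2, Kg2, Kg1.
In check but a legal move exists → not checkmate.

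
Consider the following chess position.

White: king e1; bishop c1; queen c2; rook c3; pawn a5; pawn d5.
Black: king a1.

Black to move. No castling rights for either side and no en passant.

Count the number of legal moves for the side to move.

0

Black to move; king on a1.
In check: no.
Legal moves: none.
Count: 0.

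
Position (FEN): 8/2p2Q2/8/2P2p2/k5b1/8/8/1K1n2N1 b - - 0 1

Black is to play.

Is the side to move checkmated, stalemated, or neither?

Black to move; black king on a4.
In check: no.
Legal moves for Black: Bh5, Bh3, Bf3, Be2, Kb5, Ka5, Kb4, Ka3, Ne3, Nc3+, Nf2, Nb2, c6, f4.
Black has 14 legal moves and is not in check → neither.

neither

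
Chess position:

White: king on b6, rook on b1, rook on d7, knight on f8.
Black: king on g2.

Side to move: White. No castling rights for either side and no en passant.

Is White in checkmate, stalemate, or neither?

neither

White to move; white king on b6.
In check: no.
Legal moves for White include: Nh7, Ng6, Ne6, Rd8, Rh7, Rg7+, Rf7, Re7, Rc7, Rb7, Ra7, Rd6, Rd5, Rd4, Rd3, Rd2+, Rdd1, Kc7, ... (list truncated; more exist).
White has legal moves and is not in check → neither.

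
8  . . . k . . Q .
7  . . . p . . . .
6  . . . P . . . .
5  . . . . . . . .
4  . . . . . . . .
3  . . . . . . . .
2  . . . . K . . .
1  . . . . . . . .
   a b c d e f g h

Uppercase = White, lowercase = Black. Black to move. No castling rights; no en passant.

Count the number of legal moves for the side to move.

0

Black to move; king on d8.
In check: yes, from the white queen on g8.
Legal moves: none.
Count: 0.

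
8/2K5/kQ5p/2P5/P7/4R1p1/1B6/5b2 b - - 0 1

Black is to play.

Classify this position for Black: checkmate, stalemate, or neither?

checkmate

Black to move; black king on a6.
In check: yes, from the white queen on b6.
King squares — a5: attacked by Qb6; b5: attacked by Pa4; b6: attacked by Pc5; a7: attacked by Qb6; b7: attacked by Qb6.
Legal moves for Black: none.
In check with no legal moves → checkmate.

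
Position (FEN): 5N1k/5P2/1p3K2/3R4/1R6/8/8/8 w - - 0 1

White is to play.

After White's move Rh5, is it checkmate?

After Rh5: black king on h8; in check: yes, from the white rook on h5.
King squares — g7: attacked by Kf6; h7: attacked by Rh5; g8: attacked by Pf7.
Black has no legal moves → checkmate.

yes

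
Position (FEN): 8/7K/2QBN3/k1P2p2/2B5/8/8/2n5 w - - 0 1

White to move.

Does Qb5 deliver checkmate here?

After Qb5: black king on a5; in check: yes, from the white queen on b5.
King squares — a4: attacked by Qb5; b4: attacked by Qb5; b5: attacked by Bc4; a6: attacked by Qb5; b6: attacked by Qb5.
Black has no legal moves → checkmate.

yes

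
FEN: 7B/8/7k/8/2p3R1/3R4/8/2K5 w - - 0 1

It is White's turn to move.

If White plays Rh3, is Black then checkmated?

yes

After Rh3: black king on h6; in check: yes, from the white rook on h3.
King squares — g5: attacked by Rg4; h5: attacked by Rh3; g6: attacked by Rg4; g7: attacked by Rg4; h7: attacked by Rh3.
Black has no legal moves → checkmate.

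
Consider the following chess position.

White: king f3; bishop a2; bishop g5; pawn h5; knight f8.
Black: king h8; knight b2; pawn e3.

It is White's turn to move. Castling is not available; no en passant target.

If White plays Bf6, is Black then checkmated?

After Bf6: black king on h8; in check: yes, from the white bishop on f6.
King squares — g7: attacked by Bf6; h7: attacked by Nf8; g8: attacked by Ba2.
Black has no legal moves → checkmate.

yes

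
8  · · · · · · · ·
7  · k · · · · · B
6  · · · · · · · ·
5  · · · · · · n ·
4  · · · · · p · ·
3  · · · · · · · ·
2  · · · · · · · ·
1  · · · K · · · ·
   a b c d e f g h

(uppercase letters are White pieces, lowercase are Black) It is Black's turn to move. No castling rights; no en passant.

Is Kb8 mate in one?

no

After Kb8: white king on d1; in check: no.
White is not in check, so this cannot be checkmate.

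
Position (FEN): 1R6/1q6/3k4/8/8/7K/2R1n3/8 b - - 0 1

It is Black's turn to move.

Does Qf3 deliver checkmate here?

After Qf3: white king on h3; in check: yes, from the black queen on f3.
White has 2 legal replies: Kh4, Kh2.
In check but a legal move exists → not checkmate.

no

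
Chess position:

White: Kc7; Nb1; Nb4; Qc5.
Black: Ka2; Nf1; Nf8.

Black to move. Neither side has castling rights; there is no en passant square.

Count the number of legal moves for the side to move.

Black to move; king on a2.
In check: yes, from the white knight on b4.
Legal moves: Kb3, Kb2, Kxb1, Ka1.
Count: 4.

4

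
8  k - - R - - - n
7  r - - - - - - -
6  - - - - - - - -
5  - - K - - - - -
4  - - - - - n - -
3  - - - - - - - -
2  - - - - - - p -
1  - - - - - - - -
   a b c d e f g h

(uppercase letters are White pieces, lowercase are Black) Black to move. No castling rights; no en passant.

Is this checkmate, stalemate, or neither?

Black to move; black king on a8.
In check: yes, from the white rook on d8.
King squares — a7: own rook; b7: available; b8: attacked by Rd8.
Legal moves for Black: Kb7.
Black is in check but has 1 legal move → neither.

neither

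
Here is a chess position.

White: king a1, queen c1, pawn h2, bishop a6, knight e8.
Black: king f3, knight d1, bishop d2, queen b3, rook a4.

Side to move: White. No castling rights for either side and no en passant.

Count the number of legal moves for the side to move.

1

White to move; king on a1.
In check: yes, from the black rook on a4.
Legal moves: Qa3.
Count: 1.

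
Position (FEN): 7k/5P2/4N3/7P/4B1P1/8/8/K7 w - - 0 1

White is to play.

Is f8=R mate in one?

yes

After f8=R: black king on h8; in check: yes, from the white rook on f8.
King squares — g7: attacked by Ne6; h7: attacked by Be4; g8: attacked by Rf8.
Black has no legal moves → checkmate.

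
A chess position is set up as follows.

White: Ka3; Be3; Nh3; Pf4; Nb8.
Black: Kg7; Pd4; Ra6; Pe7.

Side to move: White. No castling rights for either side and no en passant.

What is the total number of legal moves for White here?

White to move; king on a3.
In check: yes, from the black rook on a6.
Legal moves: Kb4, Kb3, Kb2, Nxa6.
Count: 4.

4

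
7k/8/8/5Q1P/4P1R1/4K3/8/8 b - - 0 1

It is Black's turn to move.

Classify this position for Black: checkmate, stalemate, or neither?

Black to move; black king on h8.
In check: no.
King squares — g7: attacked by Rg4; h7: attacked by Qf5; g8: attacked by Rg4.
Legal moves for Black: none.
Not in check and no legal moves → stalemate.

stalemate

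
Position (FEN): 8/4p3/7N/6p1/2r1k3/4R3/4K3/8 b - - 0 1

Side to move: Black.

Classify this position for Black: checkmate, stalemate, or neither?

Black to move; black king on e4.
In check: yes, from the white rook on e3.
King squares — d3: attacked by Ke2; e3: attacked by Ke2; f3: attacked by Ke2; d4: available; f4: available; d5: available; e5: attacked by Re3; f5: attacked by Nh6.
Legal moves for Black: Kd5, Kf4, Kd4.
Black is in check but has 3 legal moves → neither.

neither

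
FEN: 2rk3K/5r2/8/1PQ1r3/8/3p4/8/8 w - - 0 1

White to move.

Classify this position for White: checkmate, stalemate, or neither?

White to move; white king on h8.
In check: no.
Legal moves for White include: Kg8, Qf8+, Qxc8+, Qe7+, Qc7+, Qa7, Qd6+, Qc6, Qb6+, Qxe5, Qd5+, Qd4+, Qc4, Qb4, Qe3, Qc3, Qa3, Qf2, ... (list truncated; more exist).
White has legal moves and is not in check → neither.

neither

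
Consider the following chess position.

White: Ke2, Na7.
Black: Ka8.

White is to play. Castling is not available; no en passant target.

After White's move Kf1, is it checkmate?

no

After Kf1: black king on a8; in check: no.
Black is not in check, so this cannot be checkmate.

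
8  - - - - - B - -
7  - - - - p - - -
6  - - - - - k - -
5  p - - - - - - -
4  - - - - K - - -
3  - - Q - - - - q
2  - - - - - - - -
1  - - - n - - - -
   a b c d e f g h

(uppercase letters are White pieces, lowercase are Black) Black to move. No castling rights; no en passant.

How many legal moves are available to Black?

7

Black to move; king on f6.
In check: yes, from the white queen on c3.
Legal moves: Kf7, Kg6, Ke6, Kg5, Qxc3, Nxc3+, e5.
Count: 7.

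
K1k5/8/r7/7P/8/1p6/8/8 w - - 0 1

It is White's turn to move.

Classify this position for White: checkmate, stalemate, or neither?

White to move; white king on a8.
In check: yes, from the black rook on a6.
King squares — a7: attacked by Ra6; b7: attacked by Kc8; b8: attacked by Kc8.
Legal moves for White: none.
In check with no legal moves → checkmate.

checkmate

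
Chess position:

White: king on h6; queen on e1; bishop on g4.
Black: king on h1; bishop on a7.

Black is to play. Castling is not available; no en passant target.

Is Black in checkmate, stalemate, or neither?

neither

Black to move; black king on h1.
In check: yes, from the white queen on e1.
Legal moves for Black: Kh2, Kg2, Bg1.
Black is in check but has 3 legal moves → neither.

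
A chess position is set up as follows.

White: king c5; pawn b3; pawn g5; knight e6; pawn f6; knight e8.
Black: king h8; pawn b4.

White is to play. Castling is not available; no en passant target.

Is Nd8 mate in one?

no

After Nd8: black king on h8; in check: no.
Black is not in check, so this cannot be checkmate.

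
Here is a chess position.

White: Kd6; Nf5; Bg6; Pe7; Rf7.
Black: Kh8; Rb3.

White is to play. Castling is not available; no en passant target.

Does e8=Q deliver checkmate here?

After e8=Q: black king on h8; in check: yes, from the white queen on e8.
King squares — g7: attacked by Nf5; h7: attacked by Bg6; g8: attacked by Qe8.
Black has no legal moves → checkmate.

yes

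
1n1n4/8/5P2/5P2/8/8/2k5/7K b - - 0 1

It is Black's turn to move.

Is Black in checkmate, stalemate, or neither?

neither

Black to move; black king on c2.
In check: no.
Legal moves for Black: Nf7, Nb7, Ne6, Ndc6, Nd7, Nbc6, Na6, Kd3, Kc3, Kb3, Kd2, Kb2, Kd1, Kc1, Kb1.
Black has 15 legal moves and is not in check → neither.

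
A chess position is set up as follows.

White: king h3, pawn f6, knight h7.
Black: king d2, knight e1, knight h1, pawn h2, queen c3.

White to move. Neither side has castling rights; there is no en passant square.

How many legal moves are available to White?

3

White to move; king on h3.
In check: yes, from the black queen on c3.
Legal moves: Kh4, Kg4, Kxh2.
Count: 3.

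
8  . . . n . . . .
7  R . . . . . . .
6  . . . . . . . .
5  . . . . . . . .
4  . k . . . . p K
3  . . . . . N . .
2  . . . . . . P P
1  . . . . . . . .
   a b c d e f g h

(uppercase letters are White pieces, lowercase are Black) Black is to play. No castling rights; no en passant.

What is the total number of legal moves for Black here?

11

Black to move; king on b4.
In check: no.
Legal moves: Nf7, Nb7, Ne6, Nc6, Kc5, Kb5, Kc4, Kc3, Kb3, gxf3, g3.
Count: 11.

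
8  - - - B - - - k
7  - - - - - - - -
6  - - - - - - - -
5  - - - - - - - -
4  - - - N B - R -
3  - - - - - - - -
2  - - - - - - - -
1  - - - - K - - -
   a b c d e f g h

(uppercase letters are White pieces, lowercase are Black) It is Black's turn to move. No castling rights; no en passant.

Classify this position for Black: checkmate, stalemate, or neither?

stalemate

Black to move; black king on h8.
In check: no.
King squares — g7: attacked by Rg4; h7: attacked by Be4; g8: attacked by Rg4.
Legal moves for Black: none.
Not in check and no legal moves → stalemate.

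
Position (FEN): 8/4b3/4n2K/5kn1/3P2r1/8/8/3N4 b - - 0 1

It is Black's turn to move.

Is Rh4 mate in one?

After Rh4: white king on h6; in check: yes, from the black rook on h4.
King squares — g5: attacked by Kf5; h5: attacked by Rh4; g6: attacked by Kf5; g7: attacked by Ne6; h7: attacked by Rh4.
White has no legal moves → checkmate.

yes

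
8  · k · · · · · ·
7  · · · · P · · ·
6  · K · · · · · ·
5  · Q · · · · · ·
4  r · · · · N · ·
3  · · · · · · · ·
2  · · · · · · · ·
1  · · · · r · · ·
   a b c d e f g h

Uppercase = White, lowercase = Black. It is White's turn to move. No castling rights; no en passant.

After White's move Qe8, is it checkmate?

yes

After Qe8: black king on b8; in check: yes, from the white queen on e8.
King squares — a7: attacked by Kb6; b7: attacked by Kb6; c7: attacked by Kb6; a8: attacked by Qe8; c8: attacked by Qe8.
Black has no legal moves → checkmate.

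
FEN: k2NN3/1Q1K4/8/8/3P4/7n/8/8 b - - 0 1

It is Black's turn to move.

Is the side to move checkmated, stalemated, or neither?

Black to move; black king on a8.
In check: yes, from the white queen on b7.
King squares — a7: attacked by Qb7; b7: attacked by Nd8; b8: attacked by Qb7.
Legal moves for Black: none.
In check with no legal moves → checkmate.

checkmate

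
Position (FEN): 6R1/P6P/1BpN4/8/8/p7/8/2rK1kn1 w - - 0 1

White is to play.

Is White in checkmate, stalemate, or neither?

White to move; white king on d1.
In check: yes, from the black rook on c1.
King squares — c1: available; e1: attacked by Rc1; c2: attacked by Rc1; d2: available; e2: attacked by Kf1.
Legal moves for White: Kd2, Kxc1.
White is in check but has 2 legal moves → neither.

neither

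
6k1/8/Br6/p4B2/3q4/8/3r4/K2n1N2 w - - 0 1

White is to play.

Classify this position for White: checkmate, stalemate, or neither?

checkmate

White to move; white king on a1.
In check: yes, from the black queen on d4.
King squares — b1: attacked by Rb6; a2: attacked by Rd2; b2: attacked by Nd1.
Legal moves for White: none.
In check with no legal moves → checkmate.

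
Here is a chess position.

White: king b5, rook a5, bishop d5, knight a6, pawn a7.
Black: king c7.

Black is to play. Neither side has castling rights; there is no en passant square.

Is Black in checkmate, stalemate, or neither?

Black to move; black king on c7.
In check: yes, from the white knight on a6.
Legal moves for Black: Kd8, Kc8, Kd7, Kd6.
Black is in check but has 4 legal moves → neither.

neither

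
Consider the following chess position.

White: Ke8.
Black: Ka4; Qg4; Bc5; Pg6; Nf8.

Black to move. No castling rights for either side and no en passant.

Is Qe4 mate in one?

no

After Qe4: white king on e8; in check: yes, from the black queen on e4.
White has 2 legal replies: Kd8, Kf7.
In check but a legal move exists → not checkmate.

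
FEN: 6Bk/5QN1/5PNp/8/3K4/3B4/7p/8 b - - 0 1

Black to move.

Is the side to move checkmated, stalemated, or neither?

Black to move; black king on h8.
In check: yes, from the white knight on g6.
King squares — g7: attacked by Pf6; h7: attacked by Bg8; g8: attacked by Qf7.
Legal moves for Black: none.
In check with no legal moves → checkmate.

checkmate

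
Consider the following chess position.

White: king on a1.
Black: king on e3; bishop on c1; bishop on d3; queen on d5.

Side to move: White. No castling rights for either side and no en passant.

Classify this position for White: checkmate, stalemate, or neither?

stalemate

White to move; white king on a1.
In check: no.
King squares — b1: attacked by Bd3; a2: attacked by Qd5; b2: attacked by Bc1.
Legal moves for White: none.
Not in check and no legal moves → stalemate.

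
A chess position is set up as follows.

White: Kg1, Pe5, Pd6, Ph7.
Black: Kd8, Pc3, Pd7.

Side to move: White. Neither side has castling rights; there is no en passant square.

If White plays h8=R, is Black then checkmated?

After h8=R: black king on d8; in check: yes, from the white rook on h8.
King squares — c7: attacked by Pd6; d7: own pawn; e7: attacked by Pd6; c8: attacked by Rh8; e8: attacked by Rh8.
Black has no legal moves → checkmate.

yes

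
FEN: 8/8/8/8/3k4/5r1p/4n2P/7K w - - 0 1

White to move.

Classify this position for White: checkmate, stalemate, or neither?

White to move; white king on h1.
In check: no.
King squares — g1: attacked by Ne2; g2: attacked by Ph3; h2: own pawn.
Legal moves for White: none.
Not in check and no legal moves → stalemate.

stalemate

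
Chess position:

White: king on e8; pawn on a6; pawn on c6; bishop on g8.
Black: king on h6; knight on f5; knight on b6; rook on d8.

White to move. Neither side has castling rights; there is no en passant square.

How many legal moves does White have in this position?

White to move; king on e8.
In check: yes, from the black rook on d8.
Legal moves: Kxd8, Kf7.
Count: 2.

2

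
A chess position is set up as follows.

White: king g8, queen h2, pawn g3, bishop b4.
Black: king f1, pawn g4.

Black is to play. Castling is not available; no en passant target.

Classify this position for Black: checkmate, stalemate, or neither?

stalemate

Black to move; black king on f1.
In check: no.
King squares — e1: attacked by Bb4; g1: attacked by Qh2; e2: attacked by Qh2; f2: attacked by Qh2; g2: attacked by Qh2.
Legal moves for Black: none.
Not in check and no legal moves → stalemate.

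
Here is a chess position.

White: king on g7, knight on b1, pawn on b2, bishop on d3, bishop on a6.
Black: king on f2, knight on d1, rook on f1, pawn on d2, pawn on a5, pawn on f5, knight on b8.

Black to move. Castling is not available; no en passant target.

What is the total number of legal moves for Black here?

Black to move; king on f2.
In check: no.
Legal moves: Nd7, Nc6, Nxa6, Kg3, Kf3, Ke3, Kg2, Kg1, Ke1, Rh1, Rg1+, Re1, Ne3, Nc3, Nxb2, f4, a4.
Count: 17.

17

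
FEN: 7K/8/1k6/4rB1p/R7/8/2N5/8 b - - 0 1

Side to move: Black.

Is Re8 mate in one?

After Re8: white king on h8; in check: yes, from the black rook on e8.
White has 2 legal replies: Kh7, Kg7.
In check but a legal move exists → not checkmate.

no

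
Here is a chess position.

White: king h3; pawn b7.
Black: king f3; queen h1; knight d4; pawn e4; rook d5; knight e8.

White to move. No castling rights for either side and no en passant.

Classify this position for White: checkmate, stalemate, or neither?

checkmate

White to move; white king on h3.
In check: yes, from the black queen on h1.
King squares — g2: attacked by Qh1; h2: attacked by Qh1; g3: attacked by Kf3; g4: attacked by Kf3; h4: attacked by Qh1.
Legal moves for White: none.
In check with no legal moves → checkmate.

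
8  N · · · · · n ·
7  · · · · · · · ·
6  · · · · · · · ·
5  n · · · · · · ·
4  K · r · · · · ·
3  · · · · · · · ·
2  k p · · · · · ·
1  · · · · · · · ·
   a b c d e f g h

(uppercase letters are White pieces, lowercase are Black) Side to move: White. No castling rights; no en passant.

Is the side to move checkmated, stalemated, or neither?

neither

White to move; white king on a4.
In check: yes, from the black rook on c4.
Legal moves for White: Kb5, Kxa5.
White is in check but has 2 legal moves → neither.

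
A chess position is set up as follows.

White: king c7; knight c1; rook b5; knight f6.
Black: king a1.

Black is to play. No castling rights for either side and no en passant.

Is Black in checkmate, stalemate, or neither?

stalemate

Black to move; black king on a1.
In check: no.
King squares — b1: attacked by Rb5; a2: attacked by Nc1; b2: attacked by Rb5.
Legal moves for Black: none.
Not in check and no legal moves → stalemate.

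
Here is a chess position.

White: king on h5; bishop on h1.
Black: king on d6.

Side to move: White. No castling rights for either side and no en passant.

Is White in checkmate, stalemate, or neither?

White to move; white king on h5.
In check: no.
Legal moves for White: Kh6, Kg6, Kg5, Kh4, Kg4, Ba8, Bb7, Bc6, Bd5, Be4, Bf3, Bg2.
White has 12 legal moves and is not in check → neither.

neither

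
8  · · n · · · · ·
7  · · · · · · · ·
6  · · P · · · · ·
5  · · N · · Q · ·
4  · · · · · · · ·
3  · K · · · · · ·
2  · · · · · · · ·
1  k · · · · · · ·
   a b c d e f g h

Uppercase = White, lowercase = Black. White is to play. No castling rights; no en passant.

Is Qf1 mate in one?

After Qf1: black king on a1; in check: yes, from the white queen on f1.
King squares — b1: attacked by Qf1; a2: attacked by Kb3; b2: attacked by Kb3.
Black has no legal moves → checkmate.

yes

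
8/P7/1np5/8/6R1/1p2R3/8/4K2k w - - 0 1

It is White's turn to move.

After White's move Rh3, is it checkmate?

yes

After Rh3: black king on h1; in check: yes, from the white rook on h3.
King squares — g1: attacked by Rg4; g2: attacked by Rg4; h2: attacked by Rh3.
Black has no legal moves → checkmate.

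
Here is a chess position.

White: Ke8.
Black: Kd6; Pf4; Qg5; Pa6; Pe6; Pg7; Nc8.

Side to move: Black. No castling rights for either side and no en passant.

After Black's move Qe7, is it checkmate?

yes

After Qe7: white king on e8; in check: yes, from the black queen on e7.
King squares — d7: attacked by Kd6; e7: attacked by Kd6; f7: attacked by Qe7; d8: attacked by Qe7; f8: attacked by Qe7.
White has no legal moves → checkmate.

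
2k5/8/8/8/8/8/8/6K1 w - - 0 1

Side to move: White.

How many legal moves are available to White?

5

White to move; king on g1.
In check: no.
Legal moves: Kh2, Kg2, Kf2, Kh1, Kf1.
Count: 5.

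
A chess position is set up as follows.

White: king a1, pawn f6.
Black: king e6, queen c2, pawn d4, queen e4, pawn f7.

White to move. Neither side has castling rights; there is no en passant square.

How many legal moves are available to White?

White to move; king on a1.
In check: no.
Legal moves: none.
Count: 0.

0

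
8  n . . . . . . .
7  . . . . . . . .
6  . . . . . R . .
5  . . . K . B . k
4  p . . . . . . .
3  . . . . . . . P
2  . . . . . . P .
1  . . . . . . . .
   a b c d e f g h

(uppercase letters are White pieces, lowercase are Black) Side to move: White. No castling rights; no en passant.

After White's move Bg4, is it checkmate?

After Bg4: black king on h5; in check: yes, from the white bishop on g4.
Black has 2 legal replies: Kg5, Kh4.
In check but a legal move exists → not checkmate.

no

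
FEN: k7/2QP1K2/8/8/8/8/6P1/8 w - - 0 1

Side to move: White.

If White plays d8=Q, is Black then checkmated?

yes

After d8=Q: black king on a8; in check: yes, from the white queen on d8.
King squares — a7: attacked by Qc7; b7: attacked by Qc7; b8: attacked by Qc7.
Black has no legal moves → checkmate.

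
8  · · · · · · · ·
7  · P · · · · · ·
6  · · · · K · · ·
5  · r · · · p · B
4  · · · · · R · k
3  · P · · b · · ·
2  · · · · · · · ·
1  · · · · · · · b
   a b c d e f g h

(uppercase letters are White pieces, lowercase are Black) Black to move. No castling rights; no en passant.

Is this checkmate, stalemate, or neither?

Black to move; black king on h4.
In check: yes, from the white rook on f4.
King squares — g3: available; h3: available; g4: attacked by Rf4; g5: available; h5: available.
Legal moves for Black: Kxh5, Kg5, Kh3, Kg3, Bxf4.
Black is in check but has 5 legal moves → neither.

neither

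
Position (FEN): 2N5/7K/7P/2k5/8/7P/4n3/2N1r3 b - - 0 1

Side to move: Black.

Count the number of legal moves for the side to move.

17

Black to move; king on c5.
In check: no.
Legal moves: Kc6, Kd5, Kb5, Kd4, Kc4, Kb4, Nf4, Nd4, Ng3, Nc3, Ng1, Nxc1, Rh1, Rg1, Rf1, Rd1, Rxc1.
Count: 17.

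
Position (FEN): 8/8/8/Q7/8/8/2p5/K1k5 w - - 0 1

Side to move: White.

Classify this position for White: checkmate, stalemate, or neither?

neither

White to move; white king on a1.
In check: no.
Legal moves for White include: Qd8, Qa8, Qc7, Qa7, Qb6, Qa6, Qh5, Qg5+, Qf5, Qe5, Qd5, Qc5, Qb5, Qb4, Qa4, Qc3, Qa3+, Qd2+, ... (list truncated; more exist).
White has legal moves and is not in check → neither.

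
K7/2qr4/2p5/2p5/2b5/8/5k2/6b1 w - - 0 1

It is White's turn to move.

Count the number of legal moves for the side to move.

0

White to move; king on a8.
In check: no.
Legal moves: none.
Count: 0.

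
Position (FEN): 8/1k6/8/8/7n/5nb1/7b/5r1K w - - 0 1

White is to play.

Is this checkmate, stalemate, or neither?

checkmate

White to move; white king on h1.
In check: yes, from the black rook on f1.
King squares — g1: attacked by Rf1; g2: attacked by Nh4; h2: attacked by Nf3.
Legal moves for White: none.
In check with no legal moves → checkmate.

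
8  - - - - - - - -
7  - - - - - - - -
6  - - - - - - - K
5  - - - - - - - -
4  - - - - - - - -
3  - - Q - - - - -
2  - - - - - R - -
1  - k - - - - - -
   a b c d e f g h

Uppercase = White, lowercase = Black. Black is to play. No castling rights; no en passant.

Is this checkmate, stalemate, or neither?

Black to move; black king on b1.
In check: no.
King squares — a1: attacked by Qc3; c1: attacked by Qc3; a2: attacked by Rf2; b2: attacked by Rf2; c2: attacked by Rf2.
Legal moves for Black: none.
Not in check and no legal moves → stalemate.

stalemate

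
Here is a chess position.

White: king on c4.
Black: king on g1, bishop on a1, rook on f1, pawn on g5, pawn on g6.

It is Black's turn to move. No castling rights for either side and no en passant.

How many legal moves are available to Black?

23

Black to move; king on g1.
In check: no.
Legal moves: Kh2, Kg2, Kf2, Kh1, Rf8, Rf7, Rf6, Rf5, Rf4+, Rf3, Rf2, Re1, Rd1, Rc1+, Rb1, Bh8, Bg7, Bf6, Be5, Bd4, Bc3, Bb2, g4.
Count: 23.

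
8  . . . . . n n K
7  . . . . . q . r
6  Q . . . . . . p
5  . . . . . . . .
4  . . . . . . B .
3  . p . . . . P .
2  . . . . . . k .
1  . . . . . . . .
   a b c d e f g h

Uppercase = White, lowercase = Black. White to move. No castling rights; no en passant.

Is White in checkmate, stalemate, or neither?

White to move; white king on h8.
In check: yes, from the black rook on h7.
King squares — g7: attacked by Qf7; h7: attacked by Qf7; g8: attacked by Qf7.
Legal moves for White: none.
In check with no legal moves → checkmate.

checkmate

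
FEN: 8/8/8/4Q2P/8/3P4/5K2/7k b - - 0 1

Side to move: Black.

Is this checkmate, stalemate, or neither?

stalemate

Black to move; black king on h1.
In check: no.
King squares — g1: attacked by Kf2; g2: attacked by Kf2; h2: attacked by Qe5.
Legal moves for Black: none.
Not in check and no legal moves → stalemate.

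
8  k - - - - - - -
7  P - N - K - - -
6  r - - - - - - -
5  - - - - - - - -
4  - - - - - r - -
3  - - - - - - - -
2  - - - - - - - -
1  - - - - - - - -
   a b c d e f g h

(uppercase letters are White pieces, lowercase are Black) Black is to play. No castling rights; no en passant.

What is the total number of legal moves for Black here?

2

Black to move; king on a8.
In check: yes, from the white knight on c7.
Legal moves: Kb7, Kxa7.
Count: 2.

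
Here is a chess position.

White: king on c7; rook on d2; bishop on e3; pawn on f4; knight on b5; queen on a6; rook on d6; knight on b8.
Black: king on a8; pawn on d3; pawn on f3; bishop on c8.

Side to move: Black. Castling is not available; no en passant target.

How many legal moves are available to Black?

Black to move; king on a8.
In check: yes, from the white queen on a6.
Legal moves: Bxa6.
Count: 1.

1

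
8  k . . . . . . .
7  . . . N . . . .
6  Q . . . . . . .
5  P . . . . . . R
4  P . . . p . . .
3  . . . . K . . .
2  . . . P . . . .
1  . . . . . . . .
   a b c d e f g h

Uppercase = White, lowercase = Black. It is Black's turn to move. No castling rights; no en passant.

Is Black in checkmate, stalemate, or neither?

Black to move; black king on a8.
In check: yes, from the white queen on a6.
King squares — a7: attacked by Qa6; b7: attacked by Qa6; b8: attacked by Nd7.
Legal moves for Black: none.
In check with no legal moves → checkmate.

checkmate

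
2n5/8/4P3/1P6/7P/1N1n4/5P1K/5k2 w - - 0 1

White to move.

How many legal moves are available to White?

14

White to move; king on h2.
In check: no.
Legal moves: Nc5, Na5, Nd4, Nd2+, Nc1, Na1, Kh3, Kg3, Kh1, e7, b6, h5, f3, f4.
Count: 14.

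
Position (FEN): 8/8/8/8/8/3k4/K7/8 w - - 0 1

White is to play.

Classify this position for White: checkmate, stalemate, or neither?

White to move; white king on a2.
In check: no.
Legal moves for White: Kb3, Ka3, Kb2, Kb1, Ka1.
White has 5 legal moves and is not in check → neither.

neither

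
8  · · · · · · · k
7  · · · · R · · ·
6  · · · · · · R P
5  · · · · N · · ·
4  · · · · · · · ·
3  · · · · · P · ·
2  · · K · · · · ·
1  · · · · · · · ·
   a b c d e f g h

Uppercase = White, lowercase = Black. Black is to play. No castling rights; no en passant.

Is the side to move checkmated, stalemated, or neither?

Black to move; black king on h8.
In check: no.
King squares — g7: attacked by Rg6; h7: attacked by Re7; g8: attacked by Rg6.
Legal moves for Black: none.
Not in check and no legal moves → stalemate.

stalemate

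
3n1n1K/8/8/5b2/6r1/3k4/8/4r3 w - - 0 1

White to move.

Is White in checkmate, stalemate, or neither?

stalemate

White to move; white king on h8.
In check: no.
King squares — g7: attacked by Rg4; h7: attacked by Bf5; g8: attacked by Rg4.
Legal moves for White: none.
Not in check and no legal moves → stalemate.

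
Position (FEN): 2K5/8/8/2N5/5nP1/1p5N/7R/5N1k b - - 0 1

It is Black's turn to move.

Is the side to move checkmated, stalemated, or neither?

checkmate

Black to move; black king on h1.
In check: yes, from the white rook on h2.
King squares — g1: attacked by Nh3; g2: attacked by Rh2; h2: attacked by Nf1.
Legal moves for Black: none.
In check with no legal moves → checkmate.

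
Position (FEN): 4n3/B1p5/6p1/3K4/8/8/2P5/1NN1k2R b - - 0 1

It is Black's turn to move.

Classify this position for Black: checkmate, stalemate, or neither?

Black to move; black king on e1.
In check: yes, from the white rook on h1.
King squares — d1: attacked by Rh1; f1: attacked by Rh1; d2: attacked by Nb1; e2: attacked by Nc1; f2: attacked by Ba7.
Legal moves for Black: none.
In check with no legal moves → checkmate.

checkmate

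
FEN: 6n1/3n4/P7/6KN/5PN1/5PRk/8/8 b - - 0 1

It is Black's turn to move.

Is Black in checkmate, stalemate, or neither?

checkmate

Black to move; black king on h3.
In check: yes, from the white rook on g3.
King squares — g2: attacked by Rg3; h2: attacked by Ng4; g3: attacked by Nh5; g4: attacked by Pf3; h4: attacked by Kg5.
Legal moves for Black: none.
In check with no legal moves → checkmate.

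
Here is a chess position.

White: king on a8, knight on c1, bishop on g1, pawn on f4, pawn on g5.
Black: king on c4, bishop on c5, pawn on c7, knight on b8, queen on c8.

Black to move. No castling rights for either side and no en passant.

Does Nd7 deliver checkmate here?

yes

After Nd7: white king on a8; in check: yes, from the black queen on c8.
King squares — a7: attacked by Bc5; b7: attacked by Qc8; b8: attacked by Nd7.
White has no legal moves → checkmate.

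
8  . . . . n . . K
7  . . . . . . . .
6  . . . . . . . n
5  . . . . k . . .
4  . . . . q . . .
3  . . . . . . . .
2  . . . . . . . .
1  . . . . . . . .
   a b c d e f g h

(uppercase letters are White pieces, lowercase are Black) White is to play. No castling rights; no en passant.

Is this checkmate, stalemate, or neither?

White to move; white king on h8.
In check: no.
King squares — g7: attacked by Ne8; h7: attacked by Qe4; g8: attacked by Nh6.
Legal moves for White: none.
Not in check and no legal moves → stalemate.

stalemate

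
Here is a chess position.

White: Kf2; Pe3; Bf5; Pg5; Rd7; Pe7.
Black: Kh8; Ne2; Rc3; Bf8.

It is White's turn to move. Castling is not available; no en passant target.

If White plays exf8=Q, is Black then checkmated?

After exf8=Q: black king on h8; in check: yes, from the white queen on f8.
King squares — g7: attacked by Rd7; h7: attacked by Bf5; g8: attacked by Qf8.
Black has no legal moves → checkmate.

yes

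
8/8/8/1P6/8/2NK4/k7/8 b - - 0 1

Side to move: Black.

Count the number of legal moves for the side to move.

4

Black to move; king on a2.
In check: yes, from the white knight on c3.
Legal moves: Kb3, Ka3, Kb2, Ka1.
Count: 4.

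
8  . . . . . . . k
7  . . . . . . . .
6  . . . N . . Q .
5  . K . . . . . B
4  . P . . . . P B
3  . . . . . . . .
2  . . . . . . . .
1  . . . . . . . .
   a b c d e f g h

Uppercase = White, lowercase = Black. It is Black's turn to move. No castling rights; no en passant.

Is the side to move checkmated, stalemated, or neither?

Black to move; black king on h8.
In check: no.
King squares — g7: attacked by Qg6; h7: attacked by Qg6; g8: attacked by Qg6.
Legal moves for Black: none.
Not in check and no legal moves → stalemate.

stalemate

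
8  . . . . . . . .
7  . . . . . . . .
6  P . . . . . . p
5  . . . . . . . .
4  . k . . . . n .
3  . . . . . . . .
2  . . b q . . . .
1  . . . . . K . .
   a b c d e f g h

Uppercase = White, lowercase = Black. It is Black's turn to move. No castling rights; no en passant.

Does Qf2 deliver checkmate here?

After Qf2: white king on f1; in check: yes, from the black queen on f2.
King squares — e1: attacked by Qf2; g1: attacked by Qf2; e2: attacked by Qf2; f2: attacked by Ng4; g2: attacked by Qf2.
White has no legal moves → checkmate.

yes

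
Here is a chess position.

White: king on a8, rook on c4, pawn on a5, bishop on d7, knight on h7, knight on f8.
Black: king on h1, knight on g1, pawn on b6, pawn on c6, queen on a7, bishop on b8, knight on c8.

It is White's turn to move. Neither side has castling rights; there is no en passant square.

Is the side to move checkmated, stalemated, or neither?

White to move; white king on a8.
In check: yes, from the black queen on a7.
King squares — a7: attacked by Bb8; b7: attacked by Qa7; b8: attacked by Qa7.
Legal moves for White: none.
In check with no legal moves → checkmate.

checkmate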